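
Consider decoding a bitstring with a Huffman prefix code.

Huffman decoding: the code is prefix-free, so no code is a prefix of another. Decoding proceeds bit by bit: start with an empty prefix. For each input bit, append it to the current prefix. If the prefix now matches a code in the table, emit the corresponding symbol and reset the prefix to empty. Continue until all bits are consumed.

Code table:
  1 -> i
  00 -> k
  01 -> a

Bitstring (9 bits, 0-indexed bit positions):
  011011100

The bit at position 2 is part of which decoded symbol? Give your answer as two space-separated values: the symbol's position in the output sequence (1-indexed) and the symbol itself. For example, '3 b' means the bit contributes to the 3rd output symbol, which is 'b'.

Answer: 2 i

Derivation:
Bit 0: prefix='0' (no match yet)
Bit 1: prefix='01' -> emit 'a', reset
Bit 2: prefix='1' -> emit 'i', reset
Bit 3: prefix='0' (no match yet)
Bit 4: prefix='01' -> emit 'a', reset
Bit 5: prefix='1' -> emit 'i', reset
Bit 6: prefix='1' -> emit 'i', reset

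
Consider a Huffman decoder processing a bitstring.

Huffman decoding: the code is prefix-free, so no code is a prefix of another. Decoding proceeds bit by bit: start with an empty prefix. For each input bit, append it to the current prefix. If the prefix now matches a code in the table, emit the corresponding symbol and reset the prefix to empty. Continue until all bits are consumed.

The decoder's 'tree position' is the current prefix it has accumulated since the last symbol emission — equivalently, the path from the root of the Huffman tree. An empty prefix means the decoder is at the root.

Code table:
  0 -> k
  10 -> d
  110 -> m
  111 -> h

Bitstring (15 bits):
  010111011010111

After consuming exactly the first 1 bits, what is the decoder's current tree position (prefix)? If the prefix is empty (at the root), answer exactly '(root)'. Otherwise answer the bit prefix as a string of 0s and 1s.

Bit 0: prefix='0' -> emit 'k', reset

Answer: (root)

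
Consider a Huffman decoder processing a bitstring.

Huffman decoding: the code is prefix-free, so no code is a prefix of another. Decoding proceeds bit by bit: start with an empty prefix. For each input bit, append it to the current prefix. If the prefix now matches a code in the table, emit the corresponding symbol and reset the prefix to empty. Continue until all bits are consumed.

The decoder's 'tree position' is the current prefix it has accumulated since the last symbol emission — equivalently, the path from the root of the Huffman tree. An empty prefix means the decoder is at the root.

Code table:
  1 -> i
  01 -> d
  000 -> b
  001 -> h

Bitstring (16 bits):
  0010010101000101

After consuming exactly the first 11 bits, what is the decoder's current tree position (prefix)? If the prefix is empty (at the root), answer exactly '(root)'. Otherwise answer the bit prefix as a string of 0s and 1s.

Bit 0: prefix='0' (no match yet)
Bit 1: prefix='00' (no match yet)
Bit 2: prefix='001' -> emit 'h', reset
Bit 3: prefix='0' (no match yet)
Bit 4: prefix='00' (no match yet)
Bit 5: prefix='001' -> emit 'h', reset
Bit 6: prefix='0' (no match yet)
Bit 7: prefix='01' -> emit 'd', reset
Bit 8: prefix='0' (no match yet)
Bit 9: prefix='01' -> emit 'd', reset
Bit 10: prefix='0' (no match yet)

Answer: 0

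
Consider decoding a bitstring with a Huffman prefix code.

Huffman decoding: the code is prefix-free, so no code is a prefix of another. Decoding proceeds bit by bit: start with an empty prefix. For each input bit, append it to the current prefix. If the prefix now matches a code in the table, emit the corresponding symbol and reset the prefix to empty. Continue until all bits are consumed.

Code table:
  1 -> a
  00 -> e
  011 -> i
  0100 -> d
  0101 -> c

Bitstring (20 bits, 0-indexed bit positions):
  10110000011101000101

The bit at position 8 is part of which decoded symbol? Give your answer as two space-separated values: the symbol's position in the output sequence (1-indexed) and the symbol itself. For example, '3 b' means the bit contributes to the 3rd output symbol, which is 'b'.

Answer: 5 i

Derivation:
Bit 0: prefix='1' -> emit 'a', reset
Bit 1: prefix='0' (no match yet)
Bit 2: prefix='01' (no match yet)
Bit 3: prefix='011' -> emit 'i', reset
Bit 4: prefix='0' (no match yet)
Bit 5: prefix='00' -> emit 'e', reset
Bit 6: prefix='0' (no match yet)
Bit 7: prefix='00' -> emit 'e', reset
Bit 8: prefix='0' (no match yet)
Bit 9: prefix='01' (no match yet)
Bit 10: prefix='011' -> emit 'i', reset
Bit 11: prefix='1' -> emit 'a', reset
Bit 12: prefix='0' (no match yet)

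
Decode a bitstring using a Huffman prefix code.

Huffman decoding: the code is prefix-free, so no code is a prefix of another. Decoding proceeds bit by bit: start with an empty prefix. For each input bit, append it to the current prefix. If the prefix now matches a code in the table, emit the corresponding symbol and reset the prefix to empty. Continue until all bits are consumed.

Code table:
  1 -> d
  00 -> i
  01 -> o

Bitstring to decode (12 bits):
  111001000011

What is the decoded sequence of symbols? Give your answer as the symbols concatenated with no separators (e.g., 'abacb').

Bit 0: prefix='1' -> emit 'd', reset
Bit 1: prefix='1' -> emit 'd', reset
Bit 2: prefix='1' -> emit 'd', reset
Bit 3: prefix='0' (no match yet)
Bit 4: prefix='00' -> emit 'i', reset
Bit 5: prefix='1' -> emit 'd', reset
Bit 6: prefix='0' (no match yet)
Bit 7: prefix='00' -> emit 'i', reset
Bit 8: prefix='0' (no match yet)
Bit 9: prefix='00' -> emit 'i', reset
Bit 10: prefix='1' -> emit 'd', reset
Bit 11: prefix='1' -> emit 'd', reset

Answer: dddidiidd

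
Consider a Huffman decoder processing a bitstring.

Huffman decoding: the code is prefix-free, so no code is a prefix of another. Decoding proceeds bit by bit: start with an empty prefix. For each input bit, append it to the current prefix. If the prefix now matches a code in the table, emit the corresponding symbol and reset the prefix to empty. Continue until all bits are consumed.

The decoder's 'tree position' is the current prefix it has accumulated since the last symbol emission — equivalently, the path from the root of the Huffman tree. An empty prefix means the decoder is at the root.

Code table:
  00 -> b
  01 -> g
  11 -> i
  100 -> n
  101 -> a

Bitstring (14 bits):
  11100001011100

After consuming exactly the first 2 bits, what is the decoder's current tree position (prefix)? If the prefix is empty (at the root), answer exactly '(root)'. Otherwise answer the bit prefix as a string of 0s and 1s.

Answer: (root)

Derivation:
Bit 0: prefix='1' (no match yet)
Bit 1: prefix='11' -> emit 'i', reset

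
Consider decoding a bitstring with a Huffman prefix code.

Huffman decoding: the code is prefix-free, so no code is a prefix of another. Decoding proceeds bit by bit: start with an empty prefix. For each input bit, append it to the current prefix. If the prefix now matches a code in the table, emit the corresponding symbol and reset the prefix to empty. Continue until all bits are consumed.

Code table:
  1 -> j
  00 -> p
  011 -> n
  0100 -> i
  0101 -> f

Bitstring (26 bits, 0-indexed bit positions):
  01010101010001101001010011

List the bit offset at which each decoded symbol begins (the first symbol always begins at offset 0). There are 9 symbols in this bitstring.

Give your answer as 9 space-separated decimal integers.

Answer: 0 4 8 12 15 19 20 24 25

Derivation:
Bit 0: prefix='0' (no match yet)
Bit 1: prefix='01' (no match yet)
Bit 2: prefix='010' (no match yet)
Bit 3: prefix='0101' -> emit 'f', reset
Bit 4: prefix='0' (no match yet)
Bit 5: prefix='01' (no match yet)
Bit 6: prefix='010' (no match yet)
Bit 7: prefix='0101' -> emit 'f', reset
Bit 8: prefix='0' (no match yet)
Bit 9: prefix='01' (no match yet)
Bit 10: prefix='010' (no match yet)
Bit 11: prefix='0100' -> emit 'i', reset
Bit 12: prefix='0' (no match yet)
Bit 13: prefix='01' (no match yet)
Bit 14: prefix='011' -> emit 'n', reset
Bit 15: prefix='0' (no match yet)
Bit 16: prefix='01' (no match yet)
Bit 17: prefix='010' (no match yet)
Bit 18: prefix='0100' -> emit 'i', reset
Bit 19: prefix='1' -> emit 'j', reset
Bit 20: prefix='0' (no match yet)
Bit 21: prefix='01' (no match yet)
Bit 22: prefix='010' (no match yet)
Bit 23: prefix='0100' -> emit 'i', reset
Bit 24: prefix='1' -> emit 'j', reset
Bit 25: prefix='1' -> emit 'j', reset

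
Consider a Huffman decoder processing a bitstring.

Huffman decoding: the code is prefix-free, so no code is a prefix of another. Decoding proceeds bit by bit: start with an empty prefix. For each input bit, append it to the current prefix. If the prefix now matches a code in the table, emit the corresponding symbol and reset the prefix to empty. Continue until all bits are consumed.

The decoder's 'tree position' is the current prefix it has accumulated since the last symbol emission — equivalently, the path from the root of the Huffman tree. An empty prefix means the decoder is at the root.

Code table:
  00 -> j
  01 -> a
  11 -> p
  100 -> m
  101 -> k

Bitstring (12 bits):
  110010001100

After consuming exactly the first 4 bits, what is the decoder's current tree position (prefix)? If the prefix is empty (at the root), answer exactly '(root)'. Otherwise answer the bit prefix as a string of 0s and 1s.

Bit 0: prefix='1' (no match yet)
Bit 1: prefix='11' -> emit 'p', reset
Bit 2: prefix='0' (no match yet)
Bit 3: prefix='00' -> emit 'j', reset

Answer: (root)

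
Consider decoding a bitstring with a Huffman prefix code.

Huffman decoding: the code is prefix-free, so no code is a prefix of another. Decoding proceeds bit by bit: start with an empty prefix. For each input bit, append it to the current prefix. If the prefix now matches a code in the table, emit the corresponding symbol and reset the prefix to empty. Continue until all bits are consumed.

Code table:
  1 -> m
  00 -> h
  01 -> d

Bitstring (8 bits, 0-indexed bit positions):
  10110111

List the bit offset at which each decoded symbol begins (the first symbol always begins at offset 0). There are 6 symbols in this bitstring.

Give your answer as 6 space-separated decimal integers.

Bit 0: prefix='1' -> emit 'm', reset
Bit 1: prefix='0' (no match yet)
Bit 2: prefix='01' -> emit 'd', reset
Bit 3: prefix='1' -> emit 'm', reset
Bit 4: prefix='0' (no match yet)
Bit 5: prefix='01' -> emit 'd', reset
Bit 6: prefix='1' -> emit 'm', reset
Bit 7: prefix='1' -> emit 'm', reset

Answer: 0 1 3 4 6 7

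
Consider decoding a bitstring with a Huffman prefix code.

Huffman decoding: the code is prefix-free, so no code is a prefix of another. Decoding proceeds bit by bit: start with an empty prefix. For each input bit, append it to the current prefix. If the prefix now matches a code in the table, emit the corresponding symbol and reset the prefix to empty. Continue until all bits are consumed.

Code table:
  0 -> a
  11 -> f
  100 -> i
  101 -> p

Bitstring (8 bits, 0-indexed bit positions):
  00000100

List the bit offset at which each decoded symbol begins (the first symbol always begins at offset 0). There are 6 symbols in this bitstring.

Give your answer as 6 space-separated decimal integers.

Answer: 0 1 2 3 4 5

Derivation:
Bit 0: prefix='0' -> emit 'a', reset
Bit 1: prefix='0' -> emit 'a', reset
Bit 2: prefix='0' -> emit 'a', reset
Bit 3: prefix='0' -> emit 'a', reset
Bit 4: prefix='0' -> emit 'a', reset
Bit 5: prefix='1' (no match yet)
Bit 6: prefix='10' (no match yet)
Bit 7: prefix='100' -> emit 'i', reset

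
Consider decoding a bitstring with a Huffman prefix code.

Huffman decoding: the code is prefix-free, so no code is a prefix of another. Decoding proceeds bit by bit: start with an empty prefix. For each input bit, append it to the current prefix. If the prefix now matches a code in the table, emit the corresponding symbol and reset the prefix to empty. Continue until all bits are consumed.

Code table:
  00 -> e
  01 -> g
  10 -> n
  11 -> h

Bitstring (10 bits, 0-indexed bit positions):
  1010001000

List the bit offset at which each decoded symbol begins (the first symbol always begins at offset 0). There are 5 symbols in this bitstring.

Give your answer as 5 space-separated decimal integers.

Answer: 0 2 4 6 8

Derivation:
Bit 0: prefix='1' (no match yet)
Bit 1: prefix='10' -> emit 'n', reset
Bit 2: prefix='1' (no match yet)
Bit 3: prefix='10' -> emit 'n', reset
Bit 4: prefix='0' (no match yet)
Bit 5: prefix='00' -> emit 'e', reset
Bit 6: prefix='1' (no match yet)
Bit 7: prefix='10' -> emit 'n', reset
Bit 8: prefix='0' (no match yet)
Bit 9: prefix='00' -> emit 'e', reset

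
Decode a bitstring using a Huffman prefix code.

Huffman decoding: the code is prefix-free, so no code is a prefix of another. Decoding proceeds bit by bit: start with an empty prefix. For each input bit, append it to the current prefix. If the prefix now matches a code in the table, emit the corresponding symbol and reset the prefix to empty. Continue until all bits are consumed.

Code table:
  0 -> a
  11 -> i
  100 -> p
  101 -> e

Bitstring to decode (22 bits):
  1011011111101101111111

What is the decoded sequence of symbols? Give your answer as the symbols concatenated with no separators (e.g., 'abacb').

Answer: eeiieeiii

Derivation:
Bit 0: prefix='1' (no match yet)
Bit 1: prefix='10' (no match yet)
Bit 2: prefix='101' -> emit 'e', reset
Bit 3: prefix='1' (no match yet)
Bit 4: prefix='10' (no match yet)
Bit 5: prefix='101' -> emit 'e', reset
Bit 6: prefix='1' (no match yet)
Bit 7: prefix='11' -> emit 'i', reset
Bit 8: prefix='1' (no match yet)
Bit 9: prefix='11' -> emit 'i', reset
Bit 10: prefix='1' (no match yet)
Bit 11: prefix='10' (no match yet)
Bit 12: prefix='101' -> emit 'e', reset
Bit 13: prefix='1' (no match yet)
Bit 14: prefix='10' (no match yet)
Bit 15: prefix='101' -> emit 'e', reset
Bit 16: prefix='1' (no match yet)
Bit 17: prefix='11' -> emit 'i', reset
Bit 18: prefix='1' (no match yet)
Bit 19: prefix='11' -> emit 'i', reset
Bit 20: prefix='1' (no match yet)
Bit 21: prefix='11' -> emit 'i', reset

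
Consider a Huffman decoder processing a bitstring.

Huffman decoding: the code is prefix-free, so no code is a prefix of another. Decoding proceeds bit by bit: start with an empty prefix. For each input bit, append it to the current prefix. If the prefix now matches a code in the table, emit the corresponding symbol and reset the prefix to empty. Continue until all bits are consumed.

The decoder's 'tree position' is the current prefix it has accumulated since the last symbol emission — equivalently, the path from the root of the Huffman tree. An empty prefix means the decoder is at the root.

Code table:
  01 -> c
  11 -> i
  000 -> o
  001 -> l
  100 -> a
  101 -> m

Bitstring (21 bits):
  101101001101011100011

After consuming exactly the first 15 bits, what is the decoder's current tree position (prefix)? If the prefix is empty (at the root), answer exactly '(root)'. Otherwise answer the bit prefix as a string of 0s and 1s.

Bit 0: prefix='1' (no match yet)
Bit 1: prefix='10' (no match yet)
Bit 2: prefix='101' -> emit 'm', reset
Bit 3: prefix='1' (no match yet)
Bit 4: prefix='10' (no match yet)
Bit 5: prefix='101' -> emit 'm', reset
Bit 6: prefix='0' (no match yet)
Bit 7: prefix='00' (no match yet)
Bit 8: prefix='001' -> emit 'l', reset
Bit 9: prefix='1' (no match yet)
Bit 10: prefix='10' (no match yet)
Bit 11: prefix='101' -> emit 'm', reset
Bit 12: prefix='0' (no match yet)
Bit 13: prefix='01' -> emit 'c', reset
Bit 14: prefix='1' (no match yet)

Answer: 1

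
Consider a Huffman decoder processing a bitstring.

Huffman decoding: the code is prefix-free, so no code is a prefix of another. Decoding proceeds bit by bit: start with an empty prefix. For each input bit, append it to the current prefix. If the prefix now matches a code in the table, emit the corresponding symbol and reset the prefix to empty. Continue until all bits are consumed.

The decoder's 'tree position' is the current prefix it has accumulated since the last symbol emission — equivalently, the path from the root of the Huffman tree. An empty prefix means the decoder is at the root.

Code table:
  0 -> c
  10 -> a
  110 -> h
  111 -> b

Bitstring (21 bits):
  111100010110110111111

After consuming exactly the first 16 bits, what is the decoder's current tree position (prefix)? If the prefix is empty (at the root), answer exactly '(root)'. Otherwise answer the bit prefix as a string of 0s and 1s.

Bit 0: prefix='1' (no match yet)
Bit 1: prefix='11' (no match yet)
Bit 2: prefix='111' -> emit 'b', reset
Bit 3: prefix='1' (no match yet)
Bit 4: prefix='10' -> emit 'a', reset
Bit 5: prefix='0' -> emit 'c', reset
Bit 6: prefix='0' -> emit 'c', reset
Bit 7: prefix='1' (no match yet)
Bit 8: prefix='10' -> emit 'a', reset
Bit 9: prefix='1' (no match yet)
Bit 10: prefix='11' (no match yet)
Bit 11: prefix='110' -> emit 'h', reset
Bit 12: prefix='1' (no match yet)
Bit 13: prefix='11' (no match yet)
Bit 14: prefix='110' -> emit 'h', reset
Bit 15: prefix='1' (no match yet)

Answer: 1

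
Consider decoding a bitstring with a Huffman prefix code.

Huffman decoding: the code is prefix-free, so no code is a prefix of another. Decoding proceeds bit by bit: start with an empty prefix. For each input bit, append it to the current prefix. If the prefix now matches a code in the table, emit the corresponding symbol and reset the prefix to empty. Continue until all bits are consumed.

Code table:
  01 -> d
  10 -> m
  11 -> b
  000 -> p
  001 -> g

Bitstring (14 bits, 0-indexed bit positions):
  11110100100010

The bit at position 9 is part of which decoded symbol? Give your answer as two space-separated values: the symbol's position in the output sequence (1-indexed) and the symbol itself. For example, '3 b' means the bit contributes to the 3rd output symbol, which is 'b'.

Answer: 5 p

Derivation:
Bit 0: prefix='1' (no match yet)
Bit 1: prefix='11' -> emit 'b', reset
Bit 2: prefix='1' (no match yet)
Bit 3: prefix='11' -> emit 'b', reset
Bit 4: prefix='0' (no match yet)
Bit 5: prefix='01' -> emit 'd', reset
Bit 6: prefix='0' (no match yet)
Bit 7: prefix='00' (no match yet)
Bit 8: prefix='001' -> emit 'g', reset
Bit 9: prefix='0' (no match yet)
Bit 10: prefix='00' (no match yet)
Bit 11: prefix='000' -> emit 'p', reset
Bit 12: prefix='1' (no match yet)
Bit 13: prefix='10' -> emit 'm', reset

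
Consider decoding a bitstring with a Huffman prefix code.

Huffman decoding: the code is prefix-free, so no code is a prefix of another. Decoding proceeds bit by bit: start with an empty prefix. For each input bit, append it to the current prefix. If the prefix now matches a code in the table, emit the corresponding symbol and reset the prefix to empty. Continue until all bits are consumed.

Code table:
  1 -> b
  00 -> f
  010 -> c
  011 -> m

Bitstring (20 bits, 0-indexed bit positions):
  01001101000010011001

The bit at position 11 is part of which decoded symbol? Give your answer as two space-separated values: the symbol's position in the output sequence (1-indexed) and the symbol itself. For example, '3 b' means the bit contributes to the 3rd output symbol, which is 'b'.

Answer: 5 c

Derivation:
Bit 0: prefix='0' (no match yet)
Bit 1: prefix='01' (no match yet)
Bit 2: prefix='010' -> emit 'c', reset
Bit 3: prefix='0' (no match yet)
Bit 4: prefix='01' (no match yet)
Bit 5: prefix='011' -> emit 'm', reset
Bit 6: prefix='0' (no match yet)
Bit 7: prefix='01' (no match yet)
Bit 8: prefix='010' -> emit 'c', reset
Bit 9: prefix='0' (no match yet)
Bit 10: prefix='00' -> emit 'f', reset
Bit 11: prefix='0' (no match yet)
Bit 12: prefix='01' (no match yet)
Bit 13: prefix='010' -> emit 'c', reset
Bit 14: prefix='0' (no match yet)
Bit 15: prefix='01' (no match yet)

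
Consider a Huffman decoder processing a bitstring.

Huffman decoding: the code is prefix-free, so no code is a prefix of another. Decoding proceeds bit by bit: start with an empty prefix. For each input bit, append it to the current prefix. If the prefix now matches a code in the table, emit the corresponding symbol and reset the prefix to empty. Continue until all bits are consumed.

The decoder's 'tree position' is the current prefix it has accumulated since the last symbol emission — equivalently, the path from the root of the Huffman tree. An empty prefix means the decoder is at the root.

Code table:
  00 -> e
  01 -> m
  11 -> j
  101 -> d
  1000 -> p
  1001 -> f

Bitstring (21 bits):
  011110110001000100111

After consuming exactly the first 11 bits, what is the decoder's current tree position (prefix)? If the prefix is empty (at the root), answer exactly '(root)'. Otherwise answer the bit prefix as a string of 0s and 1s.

Answer: (root)

Derivation:
Bit 0: prefix='0' (no match yet)
Bit 1: prefix='01' -> emit 'm', reset
Bit 2: prefix='1' (no match yet)
Bit 3: prefix='11' -> emit 'j', reset
Bit 4: prefix='1' (no match yet)
Bit 5: prefix='10' (no match yet)
Bit 6: prefix='101' -> emit 'd', reset
Bit 7: prefix='1' (no match yet)
Bit 8: prefix='10' (no match yet)
Bit 9: prefix='100' (no match yet)
Bit 10: prefix='1000' -> emit 'p', reset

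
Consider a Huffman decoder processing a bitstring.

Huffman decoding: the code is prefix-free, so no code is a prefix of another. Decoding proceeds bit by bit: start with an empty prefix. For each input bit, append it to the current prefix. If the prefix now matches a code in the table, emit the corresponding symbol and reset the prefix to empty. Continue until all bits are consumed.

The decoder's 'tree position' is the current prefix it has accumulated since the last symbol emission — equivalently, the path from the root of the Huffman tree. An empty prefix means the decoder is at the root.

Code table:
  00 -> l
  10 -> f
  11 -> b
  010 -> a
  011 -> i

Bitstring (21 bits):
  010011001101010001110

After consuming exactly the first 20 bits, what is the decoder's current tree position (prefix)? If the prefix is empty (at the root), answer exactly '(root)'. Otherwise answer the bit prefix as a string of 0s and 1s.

Answer: 1

Derivation:
Bit 0: prefix='0' (no match yet)
Bit 1: prefix='01' (no match yet)
Bit 2: prefix='010' -> emit 'a', reset
Bit 3: prefix='0' (no match yet)
Bit 4: prefix='01' (no match yet)
Bit 5: prefix='011' -> emit 'i', reset
Bit 6: prefix='0' (no match yet)
Bit 7: prefix='00' -> emit 'l', reset
Bit 8: prefix='1' (no match yet)
Bit 9: prefix='11' -> emit 'b', reset
Bit 10: prefix='0' (no match yet)
Bit 11: prefix='01' (no match yet)
Bit 12: prefix='010' -> emit 'a', reset
Bit 13: prefix='1' (no match yet)
Bit 14: prefix='10' -> emit 'f', reset
Bit 15: prefix='0' (no match yet)
Bit 16: prefix='00' -> emit 'l', reset
Bit 17: prefix='1' (no match yet)
Bit 18: prefix='11' -> emit 'b', reset
Bit 19: prefix='1' (no match yet)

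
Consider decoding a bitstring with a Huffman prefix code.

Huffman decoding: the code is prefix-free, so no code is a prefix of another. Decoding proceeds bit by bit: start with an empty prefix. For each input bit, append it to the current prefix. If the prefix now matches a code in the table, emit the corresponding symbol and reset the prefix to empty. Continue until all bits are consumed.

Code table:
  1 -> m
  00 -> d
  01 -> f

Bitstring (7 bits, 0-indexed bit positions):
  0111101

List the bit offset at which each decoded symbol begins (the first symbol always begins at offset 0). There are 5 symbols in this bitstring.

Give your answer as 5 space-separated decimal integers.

Bit 0: prefix='0' (no match yet)
Bit 1: prefix='01' -> emit 'f', reset
Bit 2: prefix='1' -> emit 'm', reset
Bit 3: prefix='1' -> emit 'm', reset
Bit 4: prefix='1' -> emit 'm', reset
Bit 5: prefix='0' (no match yet)
Bit 6: prefix='01' -> emit 'f', reset

Answer: 0 2 3 4 5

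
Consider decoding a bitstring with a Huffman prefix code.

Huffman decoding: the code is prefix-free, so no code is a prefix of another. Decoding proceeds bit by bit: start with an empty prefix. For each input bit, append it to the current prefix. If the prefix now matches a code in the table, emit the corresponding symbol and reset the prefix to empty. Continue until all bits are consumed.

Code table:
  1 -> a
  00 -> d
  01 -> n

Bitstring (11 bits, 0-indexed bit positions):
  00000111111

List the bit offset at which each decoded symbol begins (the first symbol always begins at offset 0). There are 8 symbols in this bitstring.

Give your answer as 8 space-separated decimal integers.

Answer: 0 2 4 6 7 8 9 10

Derivation:
Bit 0: prefix='0' (no match yet)
Bit 1: prefix='00' -> emit 'd', reset
Bit 2: prefix='0' (no match yet)
Bit 3: prefix='00' -> emit 'd', reset
Bit 4: prefix='0' (no match yet)
Bit 5: prefix='01' -> emit 'n', reset
Bit 6: prefix='1' -> emit 'a', reset
Bit 7: prefix='1' -> emit 'a', reset
Bit 8: prefix='1' -> emit 'a', reset
Bit 9: prefix='1' -> emit 'a', reset
Bit 10: prefix='1' -> emit 'a', reset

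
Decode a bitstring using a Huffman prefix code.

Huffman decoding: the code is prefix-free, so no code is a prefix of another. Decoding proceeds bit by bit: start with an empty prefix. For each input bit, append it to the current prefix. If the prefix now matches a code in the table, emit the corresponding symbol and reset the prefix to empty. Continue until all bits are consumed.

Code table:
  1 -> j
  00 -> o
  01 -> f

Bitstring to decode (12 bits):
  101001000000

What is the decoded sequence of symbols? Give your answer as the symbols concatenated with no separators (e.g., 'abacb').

Answer: jfojooo

Derivation:
Bit 0: prefix='1' -> emit 'j', reset
Bit 1: prefix='0' (no match yet)
Bit 2: prefix='01' -> emit 'f', reset
Bit 3: prefix='0' (no match yet)
Bit 4: prefix='00' -> emit 'o', reset
Bit 5: prefix='1' -> emit 'j', reset
Bit 6: prefix='0' (no match yet)
Bit 7: prefix='00' -> emit 'o', reset
Bit 8: prefix='0' (no match yet)
Bit 9: prefix='00' -> emit 'o', reset
Bit 10: prefix='0' (no match yet)
Bit 11: prefix='00' -> emit 'o', reset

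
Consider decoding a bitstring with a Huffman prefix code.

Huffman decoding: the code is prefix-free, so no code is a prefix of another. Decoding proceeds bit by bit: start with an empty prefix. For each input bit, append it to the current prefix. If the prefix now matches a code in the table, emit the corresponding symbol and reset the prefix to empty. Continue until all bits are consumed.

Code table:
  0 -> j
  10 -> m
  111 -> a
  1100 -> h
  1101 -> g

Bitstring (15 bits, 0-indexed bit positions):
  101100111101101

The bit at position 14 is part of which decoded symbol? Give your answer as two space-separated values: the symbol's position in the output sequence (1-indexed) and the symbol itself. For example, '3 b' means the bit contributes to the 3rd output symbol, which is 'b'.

Bit 0: prefix='1' (no match yet)
Bit 1: prefix='10' -> emit 'm', reset
Bit 2: prefix='1' (no match yet)
Bit 3: prefix='11' (no match yet)
Bit 4: prefix='110' (no match yet)
Bit 5: prefix='1100' -> emit 'h', reset
Bit 6: prefix='1' (no match yet)
Bit 7: prefix='11' (no match yet)
Bit 8: prefix='111' -> emit 'a', reset
Bit 9: prefix='1' (no match yet)
Bit 10: prefix='10' -> emit 'm', reset
Bit 11: prefix='1' (no match yet)
Bit 12: prefix='11' (no match yet)
Bit 13: prefix='110' (no match yet)
Bit 14: prefix='1101' -> emit 'g', reset

Answer: 5 g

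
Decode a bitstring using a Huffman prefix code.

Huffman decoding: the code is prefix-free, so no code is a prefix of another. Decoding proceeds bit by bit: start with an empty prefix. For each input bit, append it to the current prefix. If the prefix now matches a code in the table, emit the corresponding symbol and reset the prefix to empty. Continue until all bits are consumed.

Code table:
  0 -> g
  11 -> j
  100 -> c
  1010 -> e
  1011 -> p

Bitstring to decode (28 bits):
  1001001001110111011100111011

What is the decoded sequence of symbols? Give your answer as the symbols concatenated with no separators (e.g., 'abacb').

Bit 0: prefix='1' (no match yet)
Bit 1: prefix='10' (no match yet)
Bit 2: prefix='100' -> emit 'c', reset
Bit 3: prefix='1' (no match yet)
Bit 4: prefix='10' (no match yet)
Bit 5: prefix='100' -> emit 'c', reset
Bit 6: prefix='1' (no match yet)
Bit 7: prefix='10' (no match yet)
Bit 8: prefix='100' -> emit 'c', reset
Bit 9: prefix='1' (no match yet)
Bit 10: prefix='11' -> emit 'j', reset
Bit 11: prefix='1' (no match yet)
Bit 12: prefix='10' (no match yet)
Bit 13: prefix='101' (no match yet)
Bit 14: prefix='1011' -> emit 'p', reset
Bit 15: prefix='1' (no match yet)
Bit 16: prefix='10' (no match yet)
Bit 17: prefix='101' (no match yet)
Bit 18: prefix='1011' -> emit 'p', reset
Bit 19: prefix='1' (no match yet)
Bit 20: prefix='10' (no match yet)
Bit 21: prefix='100' -> emit 'c', reset
Bit 22: prefix='1' (no match yet)
Bit 23: prefix='11' -> emit 'j', reset
Bit 24: prefix='1' (no match yet)
Bit 25: prefix='10' (no match yet)
Bit 26: prefix='101' (no match yet)
Bit 27: prefix='1011' -> emit 'p', reset

Answer: cccjppcjp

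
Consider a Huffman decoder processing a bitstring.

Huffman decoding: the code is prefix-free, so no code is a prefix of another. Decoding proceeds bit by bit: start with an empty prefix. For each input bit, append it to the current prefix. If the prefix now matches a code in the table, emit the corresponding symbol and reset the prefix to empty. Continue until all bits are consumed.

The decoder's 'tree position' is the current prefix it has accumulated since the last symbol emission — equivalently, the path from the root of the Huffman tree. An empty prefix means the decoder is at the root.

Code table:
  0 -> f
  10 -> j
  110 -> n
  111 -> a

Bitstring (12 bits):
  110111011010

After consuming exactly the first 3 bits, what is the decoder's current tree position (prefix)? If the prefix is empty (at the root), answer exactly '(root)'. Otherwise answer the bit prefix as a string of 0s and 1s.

Bit 0: prefix='1' (no match yet)
Bit 1: prefix='11' (no match yet)
Bit 2: prefix='110' -> emit 'n', reset

Answer: (root)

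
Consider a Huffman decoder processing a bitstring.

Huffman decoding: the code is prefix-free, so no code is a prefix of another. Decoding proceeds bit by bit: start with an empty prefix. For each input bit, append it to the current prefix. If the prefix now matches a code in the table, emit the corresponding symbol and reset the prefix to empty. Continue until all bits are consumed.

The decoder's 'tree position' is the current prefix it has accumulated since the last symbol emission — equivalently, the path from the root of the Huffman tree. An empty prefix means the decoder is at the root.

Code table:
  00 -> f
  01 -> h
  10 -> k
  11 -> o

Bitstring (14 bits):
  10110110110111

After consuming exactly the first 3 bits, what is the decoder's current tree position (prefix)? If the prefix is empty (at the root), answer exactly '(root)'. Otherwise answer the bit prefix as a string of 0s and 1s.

Bit 0: prefix='1' (no match yet)
Bit 1: prefix='10' -> emit 'k', reset
Bit 2: prefix='1' (no match yet)

Answer: 1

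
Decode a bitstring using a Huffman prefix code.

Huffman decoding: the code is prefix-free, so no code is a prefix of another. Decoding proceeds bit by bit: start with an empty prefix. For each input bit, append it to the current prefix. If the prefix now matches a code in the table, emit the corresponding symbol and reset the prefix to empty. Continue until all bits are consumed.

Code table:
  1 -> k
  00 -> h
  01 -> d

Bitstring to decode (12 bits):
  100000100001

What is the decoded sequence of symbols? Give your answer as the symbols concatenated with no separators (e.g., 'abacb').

Answer: khhdhhk

Derivation:
Bit 0: prefix='1' -> emit 'k', reset
Bit 1: prefix='0' (no match yet)
Bit 2: prefix='00' -> emit 'h', reset
Bit 3: prefix='0' (no match yet)
Bit 4: prefix='00' -> emit 'h', reset
Bit 5: prefix='0' (no match yet)
Bit 6: prefix='01' -> emit 'd', reset
Bit 7: prefix='0' (no match yet)
Bit 8: prefix='00' -> emit 'h', reset
Bit 9: prefix='0' (no match yet)
Bit 10: prefix='00' -> emit 'h', reset
Bit 11: prefix='1' -> emit 'k', reset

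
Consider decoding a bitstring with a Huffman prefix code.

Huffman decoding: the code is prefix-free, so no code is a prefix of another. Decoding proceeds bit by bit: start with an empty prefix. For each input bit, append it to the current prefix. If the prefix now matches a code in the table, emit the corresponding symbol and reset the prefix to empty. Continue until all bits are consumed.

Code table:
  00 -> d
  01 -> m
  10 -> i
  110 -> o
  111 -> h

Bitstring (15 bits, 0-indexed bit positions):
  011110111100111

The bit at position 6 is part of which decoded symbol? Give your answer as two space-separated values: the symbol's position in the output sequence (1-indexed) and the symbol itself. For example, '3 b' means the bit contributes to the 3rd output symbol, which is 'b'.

Bit 0: prefix='0' (no match yet)
Bit 1: prefix='01' -> emit 'm', reset
Bit 2: prefix='1' (no match yet)
Bit 3: prefix='11' (no match yet)
Bit 4: prefix='111' -> emit 'h', reset
Bit 5: prefix='0' (no match yet)
Bit 6: prefix='01' -> emit 'm', reset
Bit 7: prefix='1' (no match yet)
Bit 8: prefix='11' (no match yet)
Bit 9: prefix='111' -> emit 'h', reset
Bit 10: prefix='0' (no match yet)

Answer: 3 m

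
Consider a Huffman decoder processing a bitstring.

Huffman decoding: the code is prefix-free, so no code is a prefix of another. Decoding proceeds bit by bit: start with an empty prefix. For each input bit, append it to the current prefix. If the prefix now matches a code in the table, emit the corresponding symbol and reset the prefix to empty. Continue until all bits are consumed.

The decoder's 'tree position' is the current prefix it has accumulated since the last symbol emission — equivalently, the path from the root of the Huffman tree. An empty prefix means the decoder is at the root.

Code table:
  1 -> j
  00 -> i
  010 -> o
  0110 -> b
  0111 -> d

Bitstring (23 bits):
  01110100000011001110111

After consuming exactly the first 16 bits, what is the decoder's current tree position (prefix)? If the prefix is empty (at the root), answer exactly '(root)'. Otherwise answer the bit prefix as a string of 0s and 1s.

Bit 0: prefix='0' (no match yet)
Bit 1: prefix='01' (no match yet)
Bit 2: prefix='011' (no match yet)
Bit 3: prefix='0111' -> emit 'd', reset
Bit 4: prefix='0' (no match yet)
Bit 5: prefix='01' (no match yet)
Bit 6: prefix='010' -> emit 'o', reset
Bit 7: prefix='0' (no match yet)
Bit 8: prefix='00' -> emit 'i', reset
Bit 9: prefix='0' (no match yet)
Bit 10: prefix='00' -> emit 'i', reset
Bit 11: prefix='0' (no match yet)
Bit 12: prefix='01' (no match yet)
Bit 13: prefix='011' (no match yet)
Bit 14: prefix='0110' -> emit 'b', reset
Bit 15: prefix='0' (no match yet)

Answer: 0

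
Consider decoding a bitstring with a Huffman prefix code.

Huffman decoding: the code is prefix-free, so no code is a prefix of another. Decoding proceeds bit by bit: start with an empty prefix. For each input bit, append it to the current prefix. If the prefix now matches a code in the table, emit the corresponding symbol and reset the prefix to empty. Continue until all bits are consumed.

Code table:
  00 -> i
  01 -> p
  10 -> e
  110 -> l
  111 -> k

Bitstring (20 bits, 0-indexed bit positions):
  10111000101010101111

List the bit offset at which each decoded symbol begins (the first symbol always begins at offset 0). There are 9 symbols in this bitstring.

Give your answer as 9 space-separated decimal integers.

Bit 0: prefix='1' (no match yet)
Bit 1: prefix='10' -> emit 'e', reset
Bit 2: prefix='1' (no match yet)
Bit 3: prefix='11' (no match yet)
Bit 4: prefix='111' -> emit 'k', reset
Bit 5: prefix='0' (no match yet)
Bit 6: prefix='00' -> emit 'i', reset
Bit 7: prefix='0' (no match yet)
Bit 8: prefix='01' -> emit 'p', reset
Bit 9: prefix='0' (no match yet)
Bit 10: prefix='01' -> emit 'p', reset
Bit 11: prefix='0' (no match yet)
Bit 12: prefix='01' -> emit 'p', reset
Bit 13: prefix='0' (no match yet)
Bit 14: prefix='01' -> emit 'p', reset
Bit 15: prefix='0' (no match yet)
Bit 16: prefix='01' -> emit 'p', reset
Bit 17: prefix='1' (no match yet)
Bit 18: prefix='11' (no match yet)
Bit 19: prefix='111' -> emit 'k', reset

Answer: 0 2 5 7 9 11 13 15 17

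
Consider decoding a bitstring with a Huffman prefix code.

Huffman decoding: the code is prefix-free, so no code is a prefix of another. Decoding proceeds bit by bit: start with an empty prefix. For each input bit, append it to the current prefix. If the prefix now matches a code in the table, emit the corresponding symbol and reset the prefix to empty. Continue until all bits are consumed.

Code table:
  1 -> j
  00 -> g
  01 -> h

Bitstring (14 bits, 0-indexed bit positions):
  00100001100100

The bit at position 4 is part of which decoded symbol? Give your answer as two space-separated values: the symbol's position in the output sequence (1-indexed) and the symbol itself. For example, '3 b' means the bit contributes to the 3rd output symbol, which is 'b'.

Bit 0: prefix='0' (no match yet)
Bit 1: prefix='00' -> emit 'g', reset
Bit 2: prefix='1' -> emit 'j', reset
Bit 3: prefix='0' (no match yet)
Bit 4: prefix='00' -> emit 'g', reset
Bit 5: prefix='0' (no match yet)
Bit 6: prefix='00' -> emit 'g', reset
Bit 7: prefix='1' -> emit 'j', reset
Bit 8: prefix='1' -> emit 'j', reset

Answer: 3 g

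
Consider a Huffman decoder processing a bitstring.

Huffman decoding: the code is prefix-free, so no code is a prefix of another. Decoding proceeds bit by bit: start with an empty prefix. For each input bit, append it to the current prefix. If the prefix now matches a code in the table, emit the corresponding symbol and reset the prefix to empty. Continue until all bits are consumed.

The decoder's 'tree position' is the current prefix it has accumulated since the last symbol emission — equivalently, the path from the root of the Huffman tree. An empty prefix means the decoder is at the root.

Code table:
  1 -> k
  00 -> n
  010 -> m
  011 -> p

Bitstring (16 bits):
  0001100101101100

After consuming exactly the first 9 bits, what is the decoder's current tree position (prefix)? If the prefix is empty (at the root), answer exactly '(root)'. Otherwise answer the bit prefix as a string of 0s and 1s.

Answer: 0

Derivation:
Bit 0: prefix='0' (no match yet)
Bit 1: prefix='00' -> emit 'n', reset
Bit 2: prefix='0' (no match yet)
Bit 3: prefix='01' (no match yet)
Bit 4: prefix='011' -> emit 'p', reset
Bit 5: prefix='0' (no match yet)
Bit 6: prefix='00' -> emit 'n', reset
Bit 7: prefix='1' -> emit 'k', reset
Bit 8: prefix='0' (no match yet)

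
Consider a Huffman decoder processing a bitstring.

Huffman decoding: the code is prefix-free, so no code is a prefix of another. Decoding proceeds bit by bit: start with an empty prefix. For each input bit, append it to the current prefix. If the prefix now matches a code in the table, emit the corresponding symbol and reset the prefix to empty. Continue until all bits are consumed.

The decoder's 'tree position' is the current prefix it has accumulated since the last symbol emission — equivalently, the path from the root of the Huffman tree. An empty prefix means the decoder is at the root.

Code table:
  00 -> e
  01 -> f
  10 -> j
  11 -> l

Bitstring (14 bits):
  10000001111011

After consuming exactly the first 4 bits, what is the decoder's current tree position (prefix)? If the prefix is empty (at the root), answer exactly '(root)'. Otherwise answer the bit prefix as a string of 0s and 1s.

Answer: (root)

Derivation:
Bit 0: prefix='1' (no match yet)
Bit 1: prefix='10' -> emit 'j', reset
Bit 2: prefix='0' (no match yet)
Bit 3: prefix='00' -> emit 'e', reset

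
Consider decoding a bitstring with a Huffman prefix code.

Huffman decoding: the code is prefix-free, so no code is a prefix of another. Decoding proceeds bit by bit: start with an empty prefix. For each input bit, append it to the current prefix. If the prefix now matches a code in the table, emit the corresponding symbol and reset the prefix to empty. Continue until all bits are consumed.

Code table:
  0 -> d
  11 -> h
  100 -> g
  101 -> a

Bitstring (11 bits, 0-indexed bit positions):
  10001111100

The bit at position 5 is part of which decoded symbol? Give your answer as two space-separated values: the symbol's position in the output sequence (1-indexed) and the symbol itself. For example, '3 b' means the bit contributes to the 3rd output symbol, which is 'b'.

Answer: 3 h

Derivation:
Bit 0: prefix='1' (no match yet)
Bit 1: prefix='10' (no match yet)
Bit 2: prefix='100' -> emit 'g', reset
Bit 3: prefix='0' -> emit 'd', reset
Bit 4: prefix='1' (no match yet)
Bit 5: prefix='11' -> emit 'h', reset
Bit 6: prefix='1' (no match yet)
Bit 7: prefix='11' -> emit 'h', reset
Bit 8: prefix='1' (no match yet)
Bit 9: prefix='10' (no match yet)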